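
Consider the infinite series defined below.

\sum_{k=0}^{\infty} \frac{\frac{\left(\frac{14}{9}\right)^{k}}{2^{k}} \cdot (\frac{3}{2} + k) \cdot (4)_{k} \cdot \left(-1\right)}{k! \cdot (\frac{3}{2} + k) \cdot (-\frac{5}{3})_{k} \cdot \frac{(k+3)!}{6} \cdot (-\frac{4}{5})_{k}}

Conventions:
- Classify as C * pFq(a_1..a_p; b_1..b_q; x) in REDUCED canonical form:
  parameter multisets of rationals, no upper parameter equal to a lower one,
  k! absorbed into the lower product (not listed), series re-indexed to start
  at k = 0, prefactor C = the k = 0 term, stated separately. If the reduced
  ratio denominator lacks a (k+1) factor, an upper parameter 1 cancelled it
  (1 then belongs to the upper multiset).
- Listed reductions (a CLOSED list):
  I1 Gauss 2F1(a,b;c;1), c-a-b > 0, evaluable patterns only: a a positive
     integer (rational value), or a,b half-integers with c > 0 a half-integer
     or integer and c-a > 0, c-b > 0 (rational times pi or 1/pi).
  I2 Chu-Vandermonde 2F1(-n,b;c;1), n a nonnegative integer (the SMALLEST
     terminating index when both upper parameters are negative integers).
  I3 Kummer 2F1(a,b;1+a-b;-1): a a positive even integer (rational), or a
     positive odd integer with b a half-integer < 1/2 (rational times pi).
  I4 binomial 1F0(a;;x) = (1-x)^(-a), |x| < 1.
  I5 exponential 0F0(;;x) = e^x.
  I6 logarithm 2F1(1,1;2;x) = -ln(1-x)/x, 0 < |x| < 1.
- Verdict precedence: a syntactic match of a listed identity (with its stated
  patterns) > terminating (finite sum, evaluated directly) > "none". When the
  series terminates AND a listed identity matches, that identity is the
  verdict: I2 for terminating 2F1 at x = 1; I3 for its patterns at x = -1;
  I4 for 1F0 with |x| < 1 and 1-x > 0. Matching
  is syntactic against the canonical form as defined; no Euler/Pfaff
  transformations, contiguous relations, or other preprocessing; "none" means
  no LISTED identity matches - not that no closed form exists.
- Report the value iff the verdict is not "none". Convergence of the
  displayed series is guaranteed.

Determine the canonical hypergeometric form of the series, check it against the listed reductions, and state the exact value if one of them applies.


x = \frac{7}{9} here; the reduced form reads 0F2, upper {-}, lower {-\frac{5}{3}, -\frac{4}{5}}, C = -1. Verdict: none. No listed pattern accepts 0F2(-; -\frac{5}{3}, -\frac{4}{5}; \frac{7}{9}).

Key observation: t_0 being -1, the parameter 4 appears in both the upper and lower lists and cancels (alongside the other common factor).
Consecutive-term ratio: r(k) = \frac{7}{9} * 1 / [(k-\frac{5}{3}) (k-\frac{4}{5}) (k+1)] - poly over poly, x = \frac{7}{9} from leading terms; C = -1 at k = 0.


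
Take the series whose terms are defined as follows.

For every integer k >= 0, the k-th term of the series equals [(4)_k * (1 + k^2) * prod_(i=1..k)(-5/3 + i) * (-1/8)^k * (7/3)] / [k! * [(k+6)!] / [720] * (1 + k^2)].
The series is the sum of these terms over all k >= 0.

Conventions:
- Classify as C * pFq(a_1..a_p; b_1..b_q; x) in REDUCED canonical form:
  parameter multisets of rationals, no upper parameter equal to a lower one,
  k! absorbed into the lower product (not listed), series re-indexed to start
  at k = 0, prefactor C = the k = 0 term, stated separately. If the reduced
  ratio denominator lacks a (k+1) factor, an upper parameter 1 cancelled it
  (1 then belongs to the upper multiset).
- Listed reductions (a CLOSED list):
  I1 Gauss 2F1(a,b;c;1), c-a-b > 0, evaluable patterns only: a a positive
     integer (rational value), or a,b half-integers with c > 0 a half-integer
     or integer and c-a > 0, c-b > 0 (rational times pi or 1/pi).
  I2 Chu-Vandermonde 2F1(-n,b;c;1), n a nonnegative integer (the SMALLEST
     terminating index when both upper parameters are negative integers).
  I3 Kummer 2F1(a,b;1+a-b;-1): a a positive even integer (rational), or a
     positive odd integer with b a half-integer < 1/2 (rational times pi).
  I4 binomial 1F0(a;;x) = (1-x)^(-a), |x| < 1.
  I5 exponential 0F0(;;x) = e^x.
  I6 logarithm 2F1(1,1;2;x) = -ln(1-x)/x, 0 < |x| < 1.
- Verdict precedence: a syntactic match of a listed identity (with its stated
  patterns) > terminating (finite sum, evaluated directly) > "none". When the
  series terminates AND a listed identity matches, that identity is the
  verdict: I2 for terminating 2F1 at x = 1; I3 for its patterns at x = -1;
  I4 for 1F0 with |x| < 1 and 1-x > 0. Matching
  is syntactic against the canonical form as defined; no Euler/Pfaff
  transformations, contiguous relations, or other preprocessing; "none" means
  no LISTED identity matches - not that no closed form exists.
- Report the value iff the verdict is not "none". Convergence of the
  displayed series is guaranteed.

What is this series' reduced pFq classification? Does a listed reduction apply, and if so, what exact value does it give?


With C = 7/3: the canonical form is 2F1(-2/3, 4; 7; -1/8). Verdict: none here - no I1-I6 shape fits x = -1/8 with lower {7}.

Structural cue: x = (-1/8) and the denominator's factorial ratio (C = 7/3, x = -1/8) is a lower Pochhammer.
Term ratio: r(k) = (-1/8) * (k-2/3) (k+4) / [(k+7) (k+1)] - rational in k, leading ratio (-1/8); with t_0 = 7/3, classification follows.


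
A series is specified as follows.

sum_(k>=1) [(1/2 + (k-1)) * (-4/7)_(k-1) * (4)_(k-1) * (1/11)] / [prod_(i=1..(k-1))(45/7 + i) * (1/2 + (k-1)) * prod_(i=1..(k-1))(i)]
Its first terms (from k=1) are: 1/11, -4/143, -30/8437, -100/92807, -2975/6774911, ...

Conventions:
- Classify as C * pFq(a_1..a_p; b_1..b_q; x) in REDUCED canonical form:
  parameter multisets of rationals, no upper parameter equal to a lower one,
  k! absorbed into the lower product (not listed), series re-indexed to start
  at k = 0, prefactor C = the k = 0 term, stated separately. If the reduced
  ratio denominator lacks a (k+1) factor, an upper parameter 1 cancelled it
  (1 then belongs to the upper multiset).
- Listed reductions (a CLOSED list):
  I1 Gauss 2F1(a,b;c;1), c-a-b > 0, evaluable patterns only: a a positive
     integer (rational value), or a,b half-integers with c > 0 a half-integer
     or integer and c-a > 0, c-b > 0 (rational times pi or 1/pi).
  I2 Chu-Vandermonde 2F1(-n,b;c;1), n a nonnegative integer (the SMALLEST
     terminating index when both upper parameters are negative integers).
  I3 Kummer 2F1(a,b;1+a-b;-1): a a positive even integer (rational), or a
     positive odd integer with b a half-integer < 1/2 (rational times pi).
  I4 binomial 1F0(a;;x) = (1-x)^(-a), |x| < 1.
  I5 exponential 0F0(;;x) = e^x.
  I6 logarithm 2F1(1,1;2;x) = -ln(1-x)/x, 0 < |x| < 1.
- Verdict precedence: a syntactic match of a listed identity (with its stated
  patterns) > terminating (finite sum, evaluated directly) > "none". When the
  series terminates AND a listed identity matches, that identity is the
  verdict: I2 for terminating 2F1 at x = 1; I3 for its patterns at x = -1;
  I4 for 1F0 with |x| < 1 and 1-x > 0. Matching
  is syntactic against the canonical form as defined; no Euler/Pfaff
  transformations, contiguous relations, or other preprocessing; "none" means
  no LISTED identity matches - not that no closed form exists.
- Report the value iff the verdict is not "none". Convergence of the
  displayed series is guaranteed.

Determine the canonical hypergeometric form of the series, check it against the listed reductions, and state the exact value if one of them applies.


Canonical form: C = 1/11 times 2F1 with upper {-4/7, 4}, lower {52/7}, x = 1. Verdict: the Gauss summation I1 matches (x = 1: the Gamma ratio telescopes since c-a-b = 4 > 0 and a = 4 in Z>0). Hence: 10602/184877.

Key observation: t_0 = 1/11 here, and the lower running product (prefactor 1/11) is a rising factorial.
Adjacent-term ratio: r(k) = 1 * (k-4/7) (k+4) / [(k+52/7) (k+1)] - rational; roots negated = parameters, x = 1, C = 1/11.


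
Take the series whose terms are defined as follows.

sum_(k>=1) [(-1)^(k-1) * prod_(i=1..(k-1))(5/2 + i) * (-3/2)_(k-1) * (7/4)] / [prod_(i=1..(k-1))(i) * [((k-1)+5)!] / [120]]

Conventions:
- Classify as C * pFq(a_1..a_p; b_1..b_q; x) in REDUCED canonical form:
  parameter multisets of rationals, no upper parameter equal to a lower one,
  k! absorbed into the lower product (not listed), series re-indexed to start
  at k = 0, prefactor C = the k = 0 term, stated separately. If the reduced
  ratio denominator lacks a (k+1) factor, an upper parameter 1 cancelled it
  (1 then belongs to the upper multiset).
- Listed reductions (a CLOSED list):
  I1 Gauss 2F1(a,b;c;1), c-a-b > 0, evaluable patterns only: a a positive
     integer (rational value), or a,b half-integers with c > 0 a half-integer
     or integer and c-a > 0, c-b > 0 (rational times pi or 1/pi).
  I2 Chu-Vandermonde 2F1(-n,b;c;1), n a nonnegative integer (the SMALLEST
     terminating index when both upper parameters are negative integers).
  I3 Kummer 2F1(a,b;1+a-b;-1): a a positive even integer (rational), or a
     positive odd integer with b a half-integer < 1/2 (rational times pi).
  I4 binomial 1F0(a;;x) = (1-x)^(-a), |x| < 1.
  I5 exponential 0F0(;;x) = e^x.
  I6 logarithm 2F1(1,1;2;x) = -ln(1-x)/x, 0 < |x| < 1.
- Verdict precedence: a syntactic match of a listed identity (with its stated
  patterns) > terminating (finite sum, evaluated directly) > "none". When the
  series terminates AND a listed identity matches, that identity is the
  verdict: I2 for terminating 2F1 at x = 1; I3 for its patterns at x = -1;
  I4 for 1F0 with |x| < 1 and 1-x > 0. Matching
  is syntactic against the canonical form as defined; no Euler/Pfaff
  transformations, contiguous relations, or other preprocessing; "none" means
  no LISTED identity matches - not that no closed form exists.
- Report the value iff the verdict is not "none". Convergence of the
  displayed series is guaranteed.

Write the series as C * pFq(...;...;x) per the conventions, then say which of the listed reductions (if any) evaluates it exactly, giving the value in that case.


Key observation: with t_0 = 7/4, the running product (C = 7/4, x = -1) telescopes to a rising factorial.
Ratio: r(k) = (-1) * (k-3/2) (k+7/2) / [(k+6) (k+1)] - rational in k, leading ratio (-1); with t_0 = 7/4, classification follows.

The series (x = -1) is 2F1: upper {-3/2, 7/2}, lower {6}, prefactor 7/4. Verdict: none (x = -1): each listed identity misses the multisets {-3/2, 7/2} ; {6}.


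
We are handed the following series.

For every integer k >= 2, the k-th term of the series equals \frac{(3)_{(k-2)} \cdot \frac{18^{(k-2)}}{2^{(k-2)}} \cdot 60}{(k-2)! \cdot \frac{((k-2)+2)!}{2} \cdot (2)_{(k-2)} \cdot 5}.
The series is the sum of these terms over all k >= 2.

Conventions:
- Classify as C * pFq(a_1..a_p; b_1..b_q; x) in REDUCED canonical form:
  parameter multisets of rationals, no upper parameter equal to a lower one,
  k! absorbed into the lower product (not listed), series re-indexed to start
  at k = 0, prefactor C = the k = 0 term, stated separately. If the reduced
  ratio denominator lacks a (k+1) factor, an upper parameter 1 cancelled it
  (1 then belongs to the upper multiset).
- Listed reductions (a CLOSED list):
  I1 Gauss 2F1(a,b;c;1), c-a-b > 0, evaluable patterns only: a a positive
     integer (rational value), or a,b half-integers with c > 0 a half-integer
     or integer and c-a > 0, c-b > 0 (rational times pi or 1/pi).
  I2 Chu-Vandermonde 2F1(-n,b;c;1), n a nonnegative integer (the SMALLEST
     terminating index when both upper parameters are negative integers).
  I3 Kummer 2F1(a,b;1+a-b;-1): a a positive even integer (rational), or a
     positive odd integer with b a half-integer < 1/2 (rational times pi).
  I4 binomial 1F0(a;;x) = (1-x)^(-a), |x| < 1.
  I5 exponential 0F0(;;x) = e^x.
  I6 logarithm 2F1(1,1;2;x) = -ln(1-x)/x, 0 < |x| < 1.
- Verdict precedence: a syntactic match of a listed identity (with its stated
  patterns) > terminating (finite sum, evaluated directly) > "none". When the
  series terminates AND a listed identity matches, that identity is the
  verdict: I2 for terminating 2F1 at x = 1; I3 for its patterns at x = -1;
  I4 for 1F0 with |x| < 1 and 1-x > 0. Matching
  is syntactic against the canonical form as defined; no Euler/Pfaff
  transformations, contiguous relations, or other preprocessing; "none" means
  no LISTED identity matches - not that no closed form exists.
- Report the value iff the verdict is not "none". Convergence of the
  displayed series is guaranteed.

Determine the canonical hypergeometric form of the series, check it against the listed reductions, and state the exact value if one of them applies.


Reduced: x = 9, 0F1, upper = {-}, lower = {2}, C = 12. Verdict: none here - no I1-I6 shape fits x = 9 with lower {2}.

The tell: with t_0 = 12, the denominator's factorial ratio (C = 12, x = 9) is a lower Pochhammer.
Ratio: r(k) = 9 * 1 / [(k+2) (k+1)] - rational; roots negated = parameters, x = 9, C = 12.


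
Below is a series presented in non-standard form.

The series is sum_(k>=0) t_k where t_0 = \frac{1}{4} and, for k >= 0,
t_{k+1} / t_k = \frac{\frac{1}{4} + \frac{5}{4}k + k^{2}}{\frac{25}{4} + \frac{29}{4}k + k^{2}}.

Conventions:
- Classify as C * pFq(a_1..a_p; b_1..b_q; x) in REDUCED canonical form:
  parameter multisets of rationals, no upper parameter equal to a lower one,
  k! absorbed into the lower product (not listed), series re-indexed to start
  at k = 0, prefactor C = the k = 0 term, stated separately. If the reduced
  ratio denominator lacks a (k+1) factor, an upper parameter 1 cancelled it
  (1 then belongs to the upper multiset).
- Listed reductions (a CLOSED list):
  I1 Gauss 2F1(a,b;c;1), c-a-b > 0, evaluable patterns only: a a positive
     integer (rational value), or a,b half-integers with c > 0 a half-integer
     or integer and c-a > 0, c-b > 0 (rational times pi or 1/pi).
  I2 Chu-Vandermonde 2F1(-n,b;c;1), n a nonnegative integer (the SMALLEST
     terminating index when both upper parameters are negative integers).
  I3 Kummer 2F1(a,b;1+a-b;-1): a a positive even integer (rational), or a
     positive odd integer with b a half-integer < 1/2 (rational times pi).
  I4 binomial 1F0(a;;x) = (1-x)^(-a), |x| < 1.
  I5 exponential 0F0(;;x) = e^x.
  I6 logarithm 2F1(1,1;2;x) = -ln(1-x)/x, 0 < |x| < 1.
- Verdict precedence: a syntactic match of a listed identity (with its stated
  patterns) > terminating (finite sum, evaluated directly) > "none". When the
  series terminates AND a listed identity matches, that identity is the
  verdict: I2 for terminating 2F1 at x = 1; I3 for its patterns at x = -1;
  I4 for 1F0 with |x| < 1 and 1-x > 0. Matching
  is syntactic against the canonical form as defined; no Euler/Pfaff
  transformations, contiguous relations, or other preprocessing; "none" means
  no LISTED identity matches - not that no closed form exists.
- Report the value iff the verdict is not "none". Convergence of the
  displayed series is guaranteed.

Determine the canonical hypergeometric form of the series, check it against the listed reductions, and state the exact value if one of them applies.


With C = \frac{1}{4}: the canonical form is 2F1(\frac{1}{4}, 1; \frac{25}{4}; 1). Verdict (x = 1): Gauss's theorem (I1) applies (x = 1: the Gamma ratio telescopes since c-a-b = 5 > 0 and a = 1 in Z>0). Value: \frac{21}{80}.

The tell: from the first term \frac{1}{4}: roots of the ratio polynomials (prefactor 1/4) are the negated parameters.
Term ratio: r(k) = 1 * (k+\frac{1}{4}) (k+1) / [(k+\frac{25}{4}) (k+1)] - rational in k. x = 1; t_0 = \frac{1}{4}; negate the roots.


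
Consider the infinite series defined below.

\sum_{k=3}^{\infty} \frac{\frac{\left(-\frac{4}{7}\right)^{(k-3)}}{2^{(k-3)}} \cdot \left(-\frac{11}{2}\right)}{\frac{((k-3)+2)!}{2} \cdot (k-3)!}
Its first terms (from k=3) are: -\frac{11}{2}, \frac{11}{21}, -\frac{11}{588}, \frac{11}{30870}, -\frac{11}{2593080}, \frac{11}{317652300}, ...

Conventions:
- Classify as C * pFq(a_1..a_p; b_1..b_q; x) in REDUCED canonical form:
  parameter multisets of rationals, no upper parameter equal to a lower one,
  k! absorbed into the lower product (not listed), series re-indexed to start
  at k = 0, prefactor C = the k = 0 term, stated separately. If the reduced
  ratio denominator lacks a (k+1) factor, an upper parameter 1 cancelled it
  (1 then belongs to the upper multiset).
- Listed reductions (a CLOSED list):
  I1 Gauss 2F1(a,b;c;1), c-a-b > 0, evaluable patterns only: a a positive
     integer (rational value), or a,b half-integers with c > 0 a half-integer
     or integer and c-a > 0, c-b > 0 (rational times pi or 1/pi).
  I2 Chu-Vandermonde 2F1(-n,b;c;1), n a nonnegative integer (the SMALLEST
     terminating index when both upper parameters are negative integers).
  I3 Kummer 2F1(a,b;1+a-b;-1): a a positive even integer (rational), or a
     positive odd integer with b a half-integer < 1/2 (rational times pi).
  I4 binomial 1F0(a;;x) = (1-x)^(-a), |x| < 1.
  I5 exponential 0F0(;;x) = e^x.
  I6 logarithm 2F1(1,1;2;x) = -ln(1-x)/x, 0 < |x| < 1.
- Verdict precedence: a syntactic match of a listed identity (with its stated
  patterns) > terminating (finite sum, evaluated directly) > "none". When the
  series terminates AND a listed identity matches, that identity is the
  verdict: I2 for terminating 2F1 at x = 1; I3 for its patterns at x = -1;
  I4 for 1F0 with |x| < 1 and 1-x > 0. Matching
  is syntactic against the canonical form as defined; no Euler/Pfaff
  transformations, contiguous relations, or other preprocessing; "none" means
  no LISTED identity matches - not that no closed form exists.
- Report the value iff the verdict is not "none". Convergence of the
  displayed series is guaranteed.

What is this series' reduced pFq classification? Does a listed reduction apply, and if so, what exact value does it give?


At argument -\frac{2}{7}: a 0F1 with upper {-}, lower {3}, scaled by C = -\frac{11}{2}. Verdict: none - at argument -\frac{2}{7} the multisets {-} ; {3} match no listed identity.

Structural cue: t_0 being -\frac{11}{2}, the two k-th powers (C = -11/2) combine into one argument.
Term ratio: r(k) = -\frac{2}{7} * 1 / [(k+3) (k+1)] ; factor over Q: parameters, x = -\frac{2}{7}, and C = -\frac{11}{2}.


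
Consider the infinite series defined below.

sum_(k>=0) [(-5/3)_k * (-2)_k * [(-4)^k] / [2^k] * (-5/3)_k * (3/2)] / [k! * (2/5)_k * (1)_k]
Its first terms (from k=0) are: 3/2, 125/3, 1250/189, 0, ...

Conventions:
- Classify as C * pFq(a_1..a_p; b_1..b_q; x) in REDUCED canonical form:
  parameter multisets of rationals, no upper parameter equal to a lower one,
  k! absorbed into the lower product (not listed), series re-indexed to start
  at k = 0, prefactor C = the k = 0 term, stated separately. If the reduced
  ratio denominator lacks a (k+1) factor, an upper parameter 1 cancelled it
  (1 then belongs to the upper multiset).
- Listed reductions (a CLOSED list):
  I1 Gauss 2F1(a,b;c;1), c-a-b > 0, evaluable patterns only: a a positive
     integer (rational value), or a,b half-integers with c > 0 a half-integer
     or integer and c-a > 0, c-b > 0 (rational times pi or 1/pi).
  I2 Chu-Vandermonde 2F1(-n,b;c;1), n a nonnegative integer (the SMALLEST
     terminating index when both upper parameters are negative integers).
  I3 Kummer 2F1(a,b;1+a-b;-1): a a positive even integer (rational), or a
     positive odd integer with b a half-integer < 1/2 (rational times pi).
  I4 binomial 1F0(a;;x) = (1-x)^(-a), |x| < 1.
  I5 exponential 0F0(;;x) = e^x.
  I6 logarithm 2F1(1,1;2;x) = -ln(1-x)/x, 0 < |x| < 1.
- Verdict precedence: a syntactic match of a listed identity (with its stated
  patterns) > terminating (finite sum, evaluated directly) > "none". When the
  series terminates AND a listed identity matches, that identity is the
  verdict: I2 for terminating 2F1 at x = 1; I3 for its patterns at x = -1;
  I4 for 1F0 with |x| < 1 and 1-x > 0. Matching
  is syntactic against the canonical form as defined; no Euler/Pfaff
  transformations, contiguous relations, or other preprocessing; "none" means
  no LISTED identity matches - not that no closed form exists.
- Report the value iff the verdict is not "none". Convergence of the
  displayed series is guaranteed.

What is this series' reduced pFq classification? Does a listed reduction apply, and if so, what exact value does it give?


Canonical form: C = 3/2 times 3F2 with upper {-2, -5/3, -5/3}, lower {2/5, 1}, x = -2. Verdict: terminating - upper -2 stops the sum at k = 2; the 3 terms are added exactly. Sum: 18817/378.

Key step: from the first term 3/2: (1)_k (prefactor 3/2) is k! itself.
Adjacent-term ratio: r(k) = (-2) * (k-2) (k-5/3) (k-5/3) / [(k+2/5) (k+1) (k+1)] - rational in k. x = (-2); t_0 = 3/2; negate the roots.


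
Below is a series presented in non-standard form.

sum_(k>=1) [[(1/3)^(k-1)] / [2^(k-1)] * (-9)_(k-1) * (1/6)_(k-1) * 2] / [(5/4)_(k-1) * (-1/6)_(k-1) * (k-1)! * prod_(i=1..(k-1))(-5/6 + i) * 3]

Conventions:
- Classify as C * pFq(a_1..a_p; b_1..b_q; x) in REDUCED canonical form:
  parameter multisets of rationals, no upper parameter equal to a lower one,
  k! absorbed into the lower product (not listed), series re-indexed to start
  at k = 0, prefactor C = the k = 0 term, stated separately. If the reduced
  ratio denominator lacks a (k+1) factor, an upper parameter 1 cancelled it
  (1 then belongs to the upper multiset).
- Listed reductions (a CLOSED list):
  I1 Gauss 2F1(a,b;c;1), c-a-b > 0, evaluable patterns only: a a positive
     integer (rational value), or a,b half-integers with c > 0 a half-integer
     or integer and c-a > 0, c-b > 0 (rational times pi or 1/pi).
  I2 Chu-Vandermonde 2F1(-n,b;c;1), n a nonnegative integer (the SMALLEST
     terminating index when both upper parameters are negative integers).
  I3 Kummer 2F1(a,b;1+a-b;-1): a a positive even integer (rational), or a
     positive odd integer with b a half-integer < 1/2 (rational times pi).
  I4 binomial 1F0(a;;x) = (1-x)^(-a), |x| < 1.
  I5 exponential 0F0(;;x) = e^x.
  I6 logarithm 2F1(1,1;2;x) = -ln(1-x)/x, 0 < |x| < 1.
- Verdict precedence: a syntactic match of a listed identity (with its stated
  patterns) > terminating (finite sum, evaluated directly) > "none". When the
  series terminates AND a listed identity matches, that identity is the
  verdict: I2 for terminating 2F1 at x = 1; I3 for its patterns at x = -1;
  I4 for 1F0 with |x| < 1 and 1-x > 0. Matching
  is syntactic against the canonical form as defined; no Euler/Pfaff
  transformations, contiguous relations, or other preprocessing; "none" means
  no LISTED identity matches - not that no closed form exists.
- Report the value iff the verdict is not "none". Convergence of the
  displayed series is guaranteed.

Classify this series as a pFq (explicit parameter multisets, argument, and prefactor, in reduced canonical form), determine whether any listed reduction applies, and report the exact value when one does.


This is 2/3 * 1F2(-9; -1/6, 5/4; 1/6) in reduced canonical form. Verdict: terminating - upper -9 stops the sum at k = 9; the 10 terms are added exactly. Hence: 90260110901118453369842/23328467568999727509375.

Structural cue: x = (1/6) and the constant factors (C = 2/3) combine into one prefactor.
Consecutive-term ratio: r(k) = (1/6) * (k-9) / [(k-1/6) (k+5/4) (k+1)] - rational in k. x = (1/6); t_0 = 2/3; negate the roots.


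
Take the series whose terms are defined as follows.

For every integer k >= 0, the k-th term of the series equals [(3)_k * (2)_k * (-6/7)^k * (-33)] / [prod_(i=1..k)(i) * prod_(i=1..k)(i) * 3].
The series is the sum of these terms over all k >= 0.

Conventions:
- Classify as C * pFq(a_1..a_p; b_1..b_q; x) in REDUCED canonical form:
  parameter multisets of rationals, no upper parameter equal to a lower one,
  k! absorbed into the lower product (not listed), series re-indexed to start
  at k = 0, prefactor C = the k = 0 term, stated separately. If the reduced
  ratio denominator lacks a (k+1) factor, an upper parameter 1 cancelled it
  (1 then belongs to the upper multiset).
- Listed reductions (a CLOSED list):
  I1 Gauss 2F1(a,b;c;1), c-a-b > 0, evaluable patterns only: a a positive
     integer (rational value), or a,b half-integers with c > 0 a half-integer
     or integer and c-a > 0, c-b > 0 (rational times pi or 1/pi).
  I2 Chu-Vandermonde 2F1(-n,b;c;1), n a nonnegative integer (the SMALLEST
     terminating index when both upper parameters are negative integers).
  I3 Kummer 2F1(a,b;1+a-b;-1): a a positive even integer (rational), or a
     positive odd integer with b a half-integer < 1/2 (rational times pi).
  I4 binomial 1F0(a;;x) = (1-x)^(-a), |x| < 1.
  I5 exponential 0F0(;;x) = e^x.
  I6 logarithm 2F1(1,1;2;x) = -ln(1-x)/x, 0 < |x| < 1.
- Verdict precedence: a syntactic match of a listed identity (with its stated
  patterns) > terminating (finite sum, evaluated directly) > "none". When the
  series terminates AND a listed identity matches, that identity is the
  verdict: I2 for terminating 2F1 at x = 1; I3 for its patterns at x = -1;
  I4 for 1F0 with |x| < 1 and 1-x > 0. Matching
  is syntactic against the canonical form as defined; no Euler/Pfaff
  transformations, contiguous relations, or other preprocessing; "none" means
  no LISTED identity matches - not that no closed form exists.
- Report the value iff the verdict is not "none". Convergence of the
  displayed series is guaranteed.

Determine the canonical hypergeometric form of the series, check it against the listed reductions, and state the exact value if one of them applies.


Classification (C = -11): 2F1 with upper {2, 3}, lower {1}, argument x = -6/7. Verdict: none - this 2F1 at x = -6/7 matches no listed pattern, and upper {2, 3} holds no stopper.

First insight: from the first term -11: the constant factors (prefactor -11) combine into one prefactor.
Consecutive-term ratio: r(k) = (-6/7) * (k+2) (k+3) / [(k+1) (k+1)] - poly over poly, x = (-6/7) from leading terms; C = -11 at k = 0.


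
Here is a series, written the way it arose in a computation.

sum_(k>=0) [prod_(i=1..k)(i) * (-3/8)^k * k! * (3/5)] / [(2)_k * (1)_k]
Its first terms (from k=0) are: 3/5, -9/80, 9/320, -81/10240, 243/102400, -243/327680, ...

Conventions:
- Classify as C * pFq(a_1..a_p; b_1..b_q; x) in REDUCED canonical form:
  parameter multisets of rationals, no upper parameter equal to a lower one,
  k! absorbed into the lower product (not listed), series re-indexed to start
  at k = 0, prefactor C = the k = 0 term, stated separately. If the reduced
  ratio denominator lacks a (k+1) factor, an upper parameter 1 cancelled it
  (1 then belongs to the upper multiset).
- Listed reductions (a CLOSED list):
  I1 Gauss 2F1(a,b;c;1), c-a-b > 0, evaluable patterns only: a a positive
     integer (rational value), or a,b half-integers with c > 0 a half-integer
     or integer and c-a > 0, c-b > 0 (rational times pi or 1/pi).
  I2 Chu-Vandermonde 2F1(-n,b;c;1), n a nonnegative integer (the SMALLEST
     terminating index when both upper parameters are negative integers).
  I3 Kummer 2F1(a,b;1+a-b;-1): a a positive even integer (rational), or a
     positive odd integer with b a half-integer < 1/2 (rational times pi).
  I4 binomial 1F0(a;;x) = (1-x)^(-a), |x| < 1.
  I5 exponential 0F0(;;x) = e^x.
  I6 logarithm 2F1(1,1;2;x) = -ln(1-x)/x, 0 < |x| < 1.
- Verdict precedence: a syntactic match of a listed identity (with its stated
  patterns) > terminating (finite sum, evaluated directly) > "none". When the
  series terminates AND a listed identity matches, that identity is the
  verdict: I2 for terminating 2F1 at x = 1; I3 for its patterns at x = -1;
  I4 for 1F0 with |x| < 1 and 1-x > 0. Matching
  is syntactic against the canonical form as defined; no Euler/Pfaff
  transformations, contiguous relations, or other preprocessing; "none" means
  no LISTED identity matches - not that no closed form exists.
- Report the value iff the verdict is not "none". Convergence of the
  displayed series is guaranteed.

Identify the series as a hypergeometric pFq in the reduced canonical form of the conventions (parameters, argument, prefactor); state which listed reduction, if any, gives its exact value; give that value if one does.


x = -3/8 here; the reduced form reads 2F1, upper {1, 1}, lower {2}, C = 3/5. Verdict: logarithm (I6) matches (the logarithm: parameters (1,1;2), x = -3/8). Its exact value is (8/5) * ln(11/8).

Structural cue: x = (-3/8) and (1)_k (prefactor 3/5) is k! itself.
Step ratio: r(k) = (-3/8) * (k+1) (k+1) / [(k+2) (k+1)] - rational; roots negated = parameters, x = (-3/8), C = 3/5.


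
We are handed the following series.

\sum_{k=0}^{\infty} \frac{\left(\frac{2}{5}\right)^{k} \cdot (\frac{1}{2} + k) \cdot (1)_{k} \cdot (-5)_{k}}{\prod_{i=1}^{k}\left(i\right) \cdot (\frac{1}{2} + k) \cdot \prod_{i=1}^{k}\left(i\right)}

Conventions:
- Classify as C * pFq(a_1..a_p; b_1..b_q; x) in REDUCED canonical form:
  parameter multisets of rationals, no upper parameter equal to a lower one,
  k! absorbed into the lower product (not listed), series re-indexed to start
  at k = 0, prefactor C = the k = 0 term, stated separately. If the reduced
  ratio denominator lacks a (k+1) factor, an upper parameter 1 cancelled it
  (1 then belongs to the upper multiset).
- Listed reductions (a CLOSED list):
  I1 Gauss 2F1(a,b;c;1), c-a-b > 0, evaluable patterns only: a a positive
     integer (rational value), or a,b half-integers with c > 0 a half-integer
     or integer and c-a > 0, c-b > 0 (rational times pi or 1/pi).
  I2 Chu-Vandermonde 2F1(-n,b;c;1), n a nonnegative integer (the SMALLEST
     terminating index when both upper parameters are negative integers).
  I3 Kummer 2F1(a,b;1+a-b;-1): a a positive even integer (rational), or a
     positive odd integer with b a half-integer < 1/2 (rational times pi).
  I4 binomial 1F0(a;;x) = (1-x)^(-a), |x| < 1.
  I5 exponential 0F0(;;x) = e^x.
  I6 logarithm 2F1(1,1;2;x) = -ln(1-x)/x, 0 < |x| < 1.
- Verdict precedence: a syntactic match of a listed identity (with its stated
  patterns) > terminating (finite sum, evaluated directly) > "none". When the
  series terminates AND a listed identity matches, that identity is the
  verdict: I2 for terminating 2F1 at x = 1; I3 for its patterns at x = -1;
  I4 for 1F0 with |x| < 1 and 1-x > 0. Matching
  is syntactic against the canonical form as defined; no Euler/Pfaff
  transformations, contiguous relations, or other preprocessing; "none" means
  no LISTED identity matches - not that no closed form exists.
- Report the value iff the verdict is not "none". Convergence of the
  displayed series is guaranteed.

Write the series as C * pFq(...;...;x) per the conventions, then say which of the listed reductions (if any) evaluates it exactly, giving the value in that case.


Canonical form: C = 1 times 1F0 with upper {-5}, lower {-}, x = \frac{2}{5}. Verdict at x = \frac{2}{5}: binomial (I4) matches (the 1F0 binomial series: exponent 5, x = \frac{2}{5}). Hence: \frac{243}{3125}.

Key step: t_0 being 1, the parameter 1 appears in both the upper and lower lists and cancels (alongside the other common factor).
Step ratio: r(k) = \frac{2}{5} * (k-5) / [(k+1)] - poly over poly, x = \frac{2}{5} from leading terms; C = 1 at k = 0.


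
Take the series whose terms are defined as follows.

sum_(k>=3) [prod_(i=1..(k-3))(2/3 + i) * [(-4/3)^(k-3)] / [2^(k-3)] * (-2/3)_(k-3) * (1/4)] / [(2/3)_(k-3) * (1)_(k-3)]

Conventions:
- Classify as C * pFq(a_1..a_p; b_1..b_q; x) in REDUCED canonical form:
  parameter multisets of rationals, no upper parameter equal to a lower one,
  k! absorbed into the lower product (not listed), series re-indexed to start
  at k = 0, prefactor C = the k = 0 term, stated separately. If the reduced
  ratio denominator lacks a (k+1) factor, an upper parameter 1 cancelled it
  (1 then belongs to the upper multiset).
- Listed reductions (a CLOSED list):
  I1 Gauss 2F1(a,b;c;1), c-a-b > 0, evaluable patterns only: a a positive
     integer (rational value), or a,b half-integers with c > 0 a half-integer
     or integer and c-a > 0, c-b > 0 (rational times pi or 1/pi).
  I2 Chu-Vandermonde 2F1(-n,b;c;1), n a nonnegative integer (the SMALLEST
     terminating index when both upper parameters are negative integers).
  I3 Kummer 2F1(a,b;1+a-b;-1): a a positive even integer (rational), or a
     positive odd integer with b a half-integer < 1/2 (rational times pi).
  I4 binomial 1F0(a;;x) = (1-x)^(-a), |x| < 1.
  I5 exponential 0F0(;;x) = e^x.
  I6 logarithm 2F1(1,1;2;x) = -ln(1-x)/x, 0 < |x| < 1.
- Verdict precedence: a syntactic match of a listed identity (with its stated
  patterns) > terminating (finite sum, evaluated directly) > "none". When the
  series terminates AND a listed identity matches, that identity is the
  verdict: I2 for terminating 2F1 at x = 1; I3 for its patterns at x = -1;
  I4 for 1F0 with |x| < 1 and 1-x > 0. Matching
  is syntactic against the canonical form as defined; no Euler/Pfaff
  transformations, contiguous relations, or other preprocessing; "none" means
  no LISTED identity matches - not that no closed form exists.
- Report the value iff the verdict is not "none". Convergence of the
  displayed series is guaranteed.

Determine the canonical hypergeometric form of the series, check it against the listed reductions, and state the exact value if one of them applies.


Classification (C = 1/4): 2F1 with upper {-2/3, 5/3}, lower {2/3}, argument x = -2/3. Verdict: none. No listed pattern accepts 2F1(-2/3, 5/3; 2/3; -2/3).

Key step: t_0 being 1/4, the running product (C = 1/4) telescopes to a rising factorial.
Term ratio: r(k) = (-2/3) * (k-2/3) (k+5/3) / [(k+2/3) (k+1)] - rational; roots negated = parameters, x = (-2/3), C = 1/4.


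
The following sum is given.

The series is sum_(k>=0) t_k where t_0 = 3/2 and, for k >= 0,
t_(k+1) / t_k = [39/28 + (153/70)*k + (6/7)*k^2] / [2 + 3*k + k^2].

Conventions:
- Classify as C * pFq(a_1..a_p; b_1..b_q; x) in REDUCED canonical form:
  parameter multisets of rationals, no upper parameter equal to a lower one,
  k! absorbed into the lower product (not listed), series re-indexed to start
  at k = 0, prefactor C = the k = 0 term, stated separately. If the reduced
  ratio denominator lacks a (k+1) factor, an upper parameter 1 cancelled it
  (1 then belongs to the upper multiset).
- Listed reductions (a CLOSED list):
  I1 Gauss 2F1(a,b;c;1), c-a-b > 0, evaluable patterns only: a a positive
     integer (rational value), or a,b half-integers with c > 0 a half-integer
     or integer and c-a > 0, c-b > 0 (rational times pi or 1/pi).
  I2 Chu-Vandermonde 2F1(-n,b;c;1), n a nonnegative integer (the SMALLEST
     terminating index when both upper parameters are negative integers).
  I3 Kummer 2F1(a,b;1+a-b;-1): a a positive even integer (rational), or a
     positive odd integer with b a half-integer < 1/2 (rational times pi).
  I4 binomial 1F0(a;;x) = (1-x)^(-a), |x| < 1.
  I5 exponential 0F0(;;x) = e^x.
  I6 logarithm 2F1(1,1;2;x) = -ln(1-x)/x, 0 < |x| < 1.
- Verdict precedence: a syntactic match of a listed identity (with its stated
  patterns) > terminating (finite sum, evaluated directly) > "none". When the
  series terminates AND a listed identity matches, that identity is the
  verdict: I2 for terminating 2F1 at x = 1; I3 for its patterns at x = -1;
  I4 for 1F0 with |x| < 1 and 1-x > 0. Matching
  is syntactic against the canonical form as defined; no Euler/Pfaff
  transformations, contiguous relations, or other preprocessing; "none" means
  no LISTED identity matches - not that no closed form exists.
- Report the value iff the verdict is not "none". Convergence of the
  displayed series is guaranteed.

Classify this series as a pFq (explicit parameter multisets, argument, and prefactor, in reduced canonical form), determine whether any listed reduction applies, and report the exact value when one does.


The series (x = 6/7) is 2F1: upper {5/4, 13/10}, lower {2}, prefactor 3/2. Verdict: none - at argument 6/7 the multisets {5/4, 13/10} ; {2} match no listed identity.

The tell: with t_0 = 3/2, roots of the ratio polynomials (C = 3/2) are the negated parameters.
Term ratio: r(k) = (6/7) * (k+5/4) (k+13/10) / [(k+2) (k+1)] - rational; roots negated = parameters, x = (6/7), C = 3/2.


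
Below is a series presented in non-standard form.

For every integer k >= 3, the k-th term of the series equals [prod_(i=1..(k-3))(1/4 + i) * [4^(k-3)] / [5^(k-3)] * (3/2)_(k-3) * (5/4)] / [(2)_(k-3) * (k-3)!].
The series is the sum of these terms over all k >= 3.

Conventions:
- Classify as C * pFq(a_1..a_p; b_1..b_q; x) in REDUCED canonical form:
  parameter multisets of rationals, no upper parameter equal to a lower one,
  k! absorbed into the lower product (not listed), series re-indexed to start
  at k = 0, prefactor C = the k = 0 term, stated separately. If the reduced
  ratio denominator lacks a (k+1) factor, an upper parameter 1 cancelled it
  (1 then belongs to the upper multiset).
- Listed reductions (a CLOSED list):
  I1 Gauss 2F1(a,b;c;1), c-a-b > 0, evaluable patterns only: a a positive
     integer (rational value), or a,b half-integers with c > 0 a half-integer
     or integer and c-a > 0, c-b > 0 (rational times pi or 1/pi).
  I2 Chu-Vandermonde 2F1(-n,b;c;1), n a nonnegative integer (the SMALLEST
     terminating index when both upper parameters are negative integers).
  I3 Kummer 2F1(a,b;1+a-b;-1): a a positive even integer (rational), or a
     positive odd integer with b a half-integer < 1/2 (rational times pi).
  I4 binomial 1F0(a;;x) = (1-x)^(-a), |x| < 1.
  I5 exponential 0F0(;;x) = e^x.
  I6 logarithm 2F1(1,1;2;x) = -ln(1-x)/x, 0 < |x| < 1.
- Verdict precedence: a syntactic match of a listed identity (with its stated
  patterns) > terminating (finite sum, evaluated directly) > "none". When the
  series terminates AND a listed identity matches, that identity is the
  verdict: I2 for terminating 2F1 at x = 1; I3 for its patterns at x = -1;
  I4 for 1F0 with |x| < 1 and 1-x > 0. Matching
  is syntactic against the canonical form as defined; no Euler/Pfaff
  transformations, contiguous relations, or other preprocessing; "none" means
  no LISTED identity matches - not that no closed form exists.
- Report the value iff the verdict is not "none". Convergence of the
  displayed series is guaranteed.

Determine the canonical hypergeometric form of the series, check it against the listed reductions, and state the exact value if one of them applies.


x = 4/5 here; the reduced form reads 2F1, upper {5/4, 3/2}, lower {2}, C = 5/4. Verdict: none (x = 4/5): each listed identity misses the multisets {5/4, 3/2} ; {2}.

The tell: x = (4/5) and the two geometric factors (C = 5/4, x = 4/5) combine into one argument.
Ratio: r(k) = (4/5) * (k+5/4) (k+3/2) / [(k+2) (k+1)] - rational in k, leading ratio (4/5); with t_0 = 5/4, classification follows.


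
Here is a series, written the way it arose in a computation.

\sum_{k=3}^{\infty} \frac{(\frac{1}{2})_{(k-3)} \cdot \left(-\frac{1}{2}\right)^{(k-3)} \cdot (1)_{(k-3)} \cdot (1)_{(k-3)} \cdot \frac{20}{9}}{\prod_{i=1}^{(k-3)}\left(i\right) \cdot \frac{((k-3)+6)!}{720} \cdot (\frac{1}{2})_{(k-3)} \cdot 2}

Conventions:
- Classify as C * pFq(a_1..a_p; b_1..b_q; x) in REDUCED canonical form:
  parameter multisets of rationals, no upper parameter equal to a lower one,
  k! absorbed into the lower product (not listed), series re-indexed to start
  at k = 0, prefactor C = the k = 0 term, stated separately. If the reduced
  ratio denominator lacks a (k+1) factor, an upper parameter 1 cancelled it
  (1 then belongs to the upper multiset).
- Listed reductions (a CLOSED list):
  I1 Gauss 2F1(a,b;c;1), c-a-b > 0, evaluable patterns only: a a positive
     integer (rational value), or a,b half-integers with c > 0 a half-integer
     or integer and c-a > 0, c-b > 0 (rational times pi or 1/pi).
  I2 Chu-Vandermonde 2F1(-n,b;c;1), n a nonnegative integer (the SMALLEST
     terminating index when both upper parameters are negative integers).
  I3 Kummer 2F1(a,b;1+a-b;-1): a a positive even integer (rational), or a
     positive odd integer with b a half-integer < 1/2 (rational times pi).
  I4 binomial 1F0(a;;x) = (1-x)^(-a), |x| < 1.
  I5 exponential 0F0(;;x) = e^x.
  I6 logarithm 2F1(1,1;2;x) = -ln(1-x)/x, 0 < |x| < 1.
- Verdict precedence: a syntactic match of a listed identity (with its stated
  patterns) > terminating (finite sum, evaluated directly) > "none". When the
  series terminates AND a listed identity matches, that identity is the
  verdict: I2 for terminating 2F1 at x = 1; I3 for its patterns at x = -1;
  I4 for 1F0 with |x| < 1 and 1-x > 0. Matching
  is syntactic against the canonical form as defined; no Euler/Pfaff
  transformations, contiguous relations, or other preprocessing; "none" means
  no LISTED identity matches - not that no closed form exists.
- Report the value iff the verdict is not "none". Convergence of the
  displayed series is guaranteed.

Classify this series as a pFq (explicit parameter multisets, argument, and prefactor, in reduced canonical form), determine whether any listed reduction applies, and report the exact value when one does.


Reduced: x = -\frac{1}{2}, 2F1, upper = {1, 1}, lower = {7}, C = \frac{10}{9}. Verdict: none - at argument -\frac{1}{2} the multisets {1, 1} ; {7} match no listed identity.

Key observation: with t_0 = \frac{10}{9}, the parameter 1/2 appears in both the upper and lower lists and cancels.
Consecutive-term ratio: r(k) = -\frac{1}{2} * (k+1) (k+1) / [(k+7) (k+1)] - rational; roots negated = parameters, x = -\frac{1}{2}, C = \frac{10}{9}.
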